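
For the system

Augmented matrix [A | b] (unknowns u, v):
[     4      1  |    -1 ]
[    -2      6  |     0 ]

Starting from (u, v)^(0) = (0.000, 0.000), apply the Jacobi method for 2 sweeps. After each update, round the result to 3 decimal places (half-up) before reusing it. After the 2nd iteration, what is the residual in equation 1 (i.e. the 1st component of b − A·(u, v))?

0.083

Iteration 1:
  u = (-1 - (1)·0.000) / (4) = -0.250
  v = (0 - (-2)·0.000) / (6) = 0.000
Iteration 2:
  u = (-1 - (1)·0.000) / (4) = -0.250
  v = (0 - (-2)·-0.250) / (6) = -0.083
Residual b − A·x = (0.083, -0.002)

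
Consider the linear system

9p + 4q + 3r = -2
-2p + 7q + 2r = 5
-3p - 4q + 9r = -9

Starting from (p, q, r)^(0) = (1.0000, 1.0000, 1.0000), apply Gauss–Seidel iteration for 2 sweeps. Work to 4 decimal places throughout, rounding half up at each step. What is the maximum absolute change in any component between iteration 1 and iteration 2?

1.1375

Iteration 1:
  p = (-2 - (4)·1.0000 - (3)·1.0000) / (9) = -1.0000
  q = (5 - (-2)·-1.0000 - (2)·1.0000) / (7) = 0.1429
  r = (-9 - (-3)·-1.0000 - (-4)·0.1429) / (9) = -1.2698
Iteration 2:
  p = (-2 - (4)·0.1429 - (3)·-1.2698) / (9) = 0.1375
  q = (5 - (-2)·0.1375 - (2)·-1.2698) / (7) = 1.1164
  r = (-9 - (-3)·0.1375 - (-4)·1.1164) / (9) = -0.4580
Change: (1.1375, 0.9735, 0.8118) → max |·| = 1.1375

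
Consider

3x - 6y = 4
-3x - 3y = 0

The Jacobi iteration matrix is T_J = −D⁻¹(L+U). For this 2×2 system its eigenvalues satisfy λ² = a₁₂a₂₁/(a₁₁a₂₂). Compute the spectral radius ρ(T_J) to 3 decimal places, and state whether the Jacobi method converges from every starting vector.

1.414

a₁₂a₂₁/(a₁₁a₂₂) = (-6)·(-3) / ((3)·(-3)) = -2.000000
ρ = √|-2.000000| = √2.000000 = 1.414
ρ > 1, so Jacobi diverges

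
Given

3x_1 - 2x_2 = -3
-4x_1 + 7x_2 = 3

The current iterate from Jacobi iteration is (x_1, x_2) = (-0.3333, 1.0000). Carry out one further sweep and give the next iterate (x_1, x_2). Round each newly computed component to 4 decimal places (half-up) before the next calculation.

One sweep:
  x_1 = (-3 - (-2)·1.0000) / (3) = -0.3333
  x_2 = (3 - (-4)·-0.3333) / (7) = 0.2381

(-0.3333, 0.2381)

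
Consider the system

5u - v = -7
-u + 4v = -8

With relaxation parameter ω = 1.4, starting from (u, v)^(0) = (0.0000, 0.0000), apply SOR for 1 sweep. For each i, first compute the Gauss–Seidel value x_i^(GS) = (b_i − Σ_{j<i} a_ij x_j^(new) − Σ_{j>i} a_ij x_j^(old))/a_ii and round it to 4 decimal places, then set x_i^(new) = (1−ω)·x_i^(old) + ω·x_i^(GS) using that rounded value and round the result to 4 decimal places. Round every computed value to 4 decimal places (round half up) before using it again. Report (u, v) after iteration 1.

Iteration 1:
  u: GS value = (-7 - (-1)·0.0000) / (5) = -1.4000;  u ← (1−ω)·0.0000 + ω·-1.4000 = -1.9600
  v: GS value = (-8 - (-1)·-1.9600) / (4) = -2.4900;  v ← (1−ω)·0.0000 + ω·-2.4900 = -3.4860

(-1.9600, -3.4860)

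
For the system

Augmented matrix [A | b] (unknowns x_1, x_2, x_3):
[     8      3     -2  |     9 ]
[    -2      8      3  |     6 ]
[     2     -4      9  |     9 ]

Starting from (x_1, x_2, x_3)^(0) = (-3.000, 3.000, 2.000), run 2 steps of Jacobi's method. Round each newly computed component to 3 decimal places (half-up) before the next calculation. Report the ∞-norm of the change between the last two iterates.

2.444

Iteration 1:
  x_1 = (9 - (3)·3.000 - (-2)·2.000) / (8) = 0.500
  x_2 = (6 - (-2)·-3.000 - (3)·2.000) / (8) = -0.750
  x_3 = (9 - (2)·-3.000 - (-4)·3.000) / (9) = 3.000
Iteration 2:
  x_1 = (9 - (3)·-0.750 - (-2)·3.000) / (8) = 2.156
  x_2 = (6 - (-2)·0.500 - (3)·3.000) / (8) = -0.250
  x_3 = (9 - (2)·0.500 - (-4)·-0.750) / (9) = 0.556
Change: (1.656, 0.500, -2.444) → max |·| = 2.444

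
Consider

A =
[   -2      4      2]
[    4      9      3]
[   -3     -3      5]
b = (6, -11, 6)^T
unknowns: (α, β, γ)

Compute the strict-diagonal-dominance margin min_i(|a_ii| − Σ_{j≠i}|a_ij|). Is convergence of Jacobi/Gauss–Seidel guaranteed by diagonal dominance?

row 1: |-2| − (4+2) = -4
row 2: |9| − (4+3) = 2
row 3: |5| − (3+3) = -1
minimum over rows = -4 → not strictly diagonally dominant

-4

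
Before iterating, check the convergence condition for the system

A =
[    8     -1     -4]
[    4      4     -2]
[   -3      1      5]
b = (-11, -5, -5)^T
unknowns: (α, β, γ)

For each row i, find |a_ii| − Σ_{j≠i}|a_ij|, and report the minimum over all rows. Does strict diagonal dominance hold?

row 1: |8| − (1+4) = 3
row 2: |4| − (4+2) = -2
row 3: |5| − (3+1) = 1
minimum over rows = -2 → not strictly diagonally dominant

-2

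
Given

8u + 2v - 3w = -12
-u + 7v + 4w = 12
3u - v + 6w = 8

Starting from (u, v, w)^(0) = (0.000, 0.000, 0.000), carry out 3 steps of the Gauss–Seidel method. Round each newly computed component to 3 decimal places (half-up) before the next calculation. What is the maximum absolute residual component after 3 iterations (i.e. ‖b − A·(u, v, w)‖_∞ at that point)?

Iteration 1:
  u = (-12 - (2)·0.000 - (-3)·0.000) / (8) = -1.500
  v = (12 - (-1)·-1.500 - (4)·0.000) / (7) = 1.500
  w = (8 - (3)·-1.500 - (-1)·1.500) / (6) = 2.333
Iteration 2:
  u = (-12 - (2)·1.500 - (-3)·2.333) / (8) = -1.000
  v = (12 - (-1)·-1.000 - (4)·2.333) / (7) = 0.238
  w = (8 - (3)·-1.000 - (-1)·0.238) / (6) = 1.873
Iteration 3:
  u = (-12 - (2)·0.238 - (-3)·1.873) / (8) = -0.857
  v = (12 - (-1)·-0.857 - (4)·1.873) / (7) = 0.522
  w = (8 - (3)·-0.857 - (-1)·0.522) / (6) = 1.849
Residual b − A·x = (-0.641, 0.093, -0.001); ∞-norm = 0.641

0.641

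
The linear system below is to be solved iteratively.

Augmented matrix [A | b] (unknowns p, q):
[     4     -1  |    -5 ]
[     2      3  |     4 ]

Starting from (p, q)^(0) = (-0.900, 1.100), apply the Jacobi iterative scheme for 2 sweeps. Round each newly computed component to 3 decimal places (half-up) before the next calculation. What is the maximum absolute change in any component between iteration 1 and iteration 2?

0.208

Iteration 1:
  p = (-5 - (-1)·1.100) / (4) = -0.975
  q = (4 - (2)·-0.900) / (3) = 1.933
Iteration 2:
  p = (-5 - (-1)·1.933) / (4) = -0.767
  q = (4 - (2)·-0.975) / (3) = 1.983
Change: (0.208, 0.050) → max |·| = 0.208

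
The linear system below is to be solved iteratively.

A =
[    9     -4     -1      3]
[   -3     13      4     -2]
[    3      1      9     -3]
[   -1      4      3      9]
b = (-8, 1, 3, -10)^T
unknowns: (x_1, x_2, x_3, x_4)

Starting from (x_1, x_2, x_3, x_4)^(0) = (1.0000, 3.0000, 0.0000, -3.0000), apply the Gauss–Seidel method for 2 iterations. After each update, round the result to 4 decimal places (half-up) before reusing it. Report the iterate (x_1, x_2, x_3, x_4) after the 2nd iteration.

(-0.8563, 0.1467, 0.4201, -1.4115)

Iteration 1:
  x_1 = (-8 - (-4)·3.0000 - (-1)·0.0000 - (3)·-3.0000) / (9) = 1.4444
  x_2 = (1 - (-3)·1.4444 - (4)·0.0000 - (-2)·-3.0000) / (13) = -0.0513
  x_3 = (3 - (3)·1.4444 - (1)·-0.0513 - (-3)·-3.0000) / (9) = -1.1424
  x_4 = (-10 - (-1)·1.4444 - (4)·-0.0513 - (3)·-1.1424) / (9) = -0.5470
Iteration 2:
  x_1 = (-8 - (-4)·-0.0513 - (-1)·-1.1424 - (3)·-0.5470) / (9) = -0.8563
  x_2 = (1 - (-3)·-0.8563 - (4)·-1.1424 - (-2)·-0.5470) / (13) = 0.1467
  x_3 = (3 - (3)·-0.8563 - (1)·0.1467 - (-3)·-0.5470) / (9) = 0.4201
  x_4 = (-10 - (-1)·-0.8563 - (4)·0.1467 - (3)·0.4201) / (9) = -1.4115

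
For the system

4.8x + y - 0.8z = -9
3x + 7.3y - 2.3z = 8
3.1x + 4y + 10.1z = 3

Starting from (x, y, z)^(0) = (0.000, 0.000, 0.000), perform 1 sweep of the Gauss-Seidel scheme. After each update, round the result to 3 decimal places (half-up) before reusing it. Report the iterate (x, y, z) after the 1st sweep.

Iteration 1:
  x = (-9 - (1)·0.000 - (-0.8)·0.000) / (4.8) = -1.875
  y = (8 - (3)·-1.875 - (-2.3)·0.000) / (7.3) = 1.866
  z = (3 - (3.1)·-1.875 - (4)·1.866) / (10.1) = 0.134

(-1.875, 1.866, 0.134)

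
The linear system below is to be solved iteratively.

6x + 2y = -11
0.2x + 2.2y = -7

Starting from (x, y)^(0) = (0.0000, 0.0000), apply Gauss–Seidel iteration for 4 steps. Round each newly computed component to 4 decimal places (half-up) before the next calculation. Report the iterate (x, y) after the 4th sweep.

Iteration 1:
  x = (-11 - (2)·0.0000) / (6) = -1.8333
  y = (-7 - (0.2)·-1.8333) / (2.2) = -3.0152
Iteration 2:
  x = (-11 - (2)·-3.0152) / (6) = -0.8283
  y = (-7 - (0.2)·-0.8283) / (2.2) = -3.1065
Iteration 3:
  x = (-11 - (2)·-3.1065) / (6) = -0.7978
  y = (-7 - (0.2)·-0.7978) / (2.2) = -3.1093
Iteration 4:
  x = (-11 - (2)·-3.1093) / (6) = -0.7969
  y = (-7 - (0.2)·-0.7969) / (2.2) = -3.1094

(-0.7969, -3.1094)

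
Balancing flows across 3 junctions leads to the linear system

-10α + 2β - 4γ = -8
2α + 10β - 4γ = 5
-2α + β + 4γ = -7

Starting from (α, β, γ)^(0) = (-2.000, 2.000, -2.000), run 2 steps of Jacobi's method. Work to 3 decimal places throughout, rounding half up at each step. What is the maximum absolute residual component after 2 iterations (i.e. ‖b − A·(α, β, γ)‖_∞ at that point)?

Iteration 1:
  α = (-8 - (2)·2.000 - (-4)·-2.000) / (-10) = 2.000
  β = (5 - (2)·-2.000 - (-4)·-2.000) / (10) = 0.100
  γ = (-7 - (-2)·-2.000 - (1)·2.000) / (4) = -3.250
Iteration 2:
  α = (-8 - (2)·0.100 - (-4)·-3.250) / (-10) = 2.120
  β = (5 - (2)·2.000 - (-4)·-3.250) / (10) = -1.200
  γ = (-7 - (-2)·2.000 - (1)·0.100) / (4) = -0.775
Residual b − A·x = (12.500, 9.660, 1.540); ∞-norm = 12.500

12.500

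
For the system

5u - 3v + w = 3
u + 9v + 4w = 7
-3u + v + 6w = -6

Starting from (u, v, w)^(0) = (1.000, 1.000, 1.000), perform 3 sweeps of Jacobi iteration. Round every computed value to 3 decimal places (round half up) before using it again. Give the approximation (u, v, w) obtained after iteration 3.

Iteration 1:
  u = (3 - (-3)·1.000 - (1)·1.000) / (5) = 1.000
  v = (7 - (1)·1.000 - (4)·1.000) / (9) = 0.222
  w = (-6 - (-3)·1.000 - (1)·1.000) / (6) = -0.667
Iteration 2:
  u = (3 - (-3)·0.222 - (1)·-0.667) / (5) = 0.867
  v = (7 - (1)·1.000 - (4)·-0.667) / (9) = 0.963
  w = (-6 - (-3)·1.000 - (1)·0.222) / (6) = -0.537
Iteration 3:
  u = (3 - (-3)·0.963 - (1)·-0.537) / (5) = 1.285
  v = (7 - (1)·0.867 - (4)·-0.537) / (9) = 0.920
  w = (-6 - (-3)·0.867 - (1)·0.963) / (6) = -0.727

(1.285, 0.920, -0.727)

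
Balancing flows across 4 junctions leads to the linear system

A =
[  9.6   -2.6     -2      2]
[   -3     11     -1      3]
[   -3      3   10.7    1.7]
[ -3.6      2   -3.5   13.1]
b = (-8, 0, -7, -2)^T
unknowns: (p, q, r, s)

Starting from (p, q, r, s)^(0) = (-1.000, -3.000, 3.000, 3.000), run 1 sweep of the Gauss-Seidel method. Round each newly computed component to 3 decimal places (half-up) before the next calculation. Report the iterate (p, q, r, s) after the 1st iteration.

Iteration 1:
  p = (-8 - (-2.6)·-3.000 - (-2)·3.000 - (2)·3.000) / (9.6) = -1.646
  q = (0 - (-3)·-1.646 - (-1)·3.000 - (3)·3.000) / (11) = -0.994
  r = (-7 - (-3)·-1.646 - (3)·-0.994 - (1.7)·3.000) / (10.7) = -1.314
  s = (-2 - (-3.6)·-1.646 - (2)·-0.994 - (-3.5)·-1.314) / (13.1) = -0.804

(-1.646, -0.994, -1.314, -0.804)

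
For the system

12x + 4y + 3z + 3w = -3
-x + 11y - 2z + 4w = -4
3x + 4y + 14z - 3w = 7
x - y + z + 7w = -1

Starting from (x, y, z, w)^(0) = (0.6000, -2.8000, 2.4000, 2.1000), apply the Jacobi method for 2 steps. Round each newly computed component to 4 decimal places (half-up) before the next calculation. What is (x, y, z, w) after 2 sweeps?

Iteration 1:
  x = (-3 - (4)·-2.8000 - (3)·2.4000 - (3)·2.1000) / (12) = -0.4417
  y = (-4 - (-1)·0.6000 - (-2)·2.4000 - (4)·2.1000) / (11) = -0.6364
  z = (7 - (3)·0.6000 - (4)·-2.8000 - (-3)·2.1000) / (14) = 1.6214
  w = (-1 - (1)·0.6000 - (-1)·-2.8000 - (1)·2.4000) / (7) = -0.9714
Iteration 2:
  x = (-3 - (4)·-0.6364 - (3)·1.6214 - (3)·-0.9714) / (12) = -0.2004
  y = (-4 - (-1)·-0.4417 - (-2)·1.6214 - (4)·-0.9714) / (11) = 0.2442
  z = (7 - (3)·-0.4417 - (4)·-0.6364 - (-3)·-0.9714) / (14) = 0.5683
  w = (-1 - (1)·-0.4417 - (-1)·-0.6364 - (1)·1.6214) / (7) = -0.4023

(-0.2004, 0.2442, 0.5683, -0.4023)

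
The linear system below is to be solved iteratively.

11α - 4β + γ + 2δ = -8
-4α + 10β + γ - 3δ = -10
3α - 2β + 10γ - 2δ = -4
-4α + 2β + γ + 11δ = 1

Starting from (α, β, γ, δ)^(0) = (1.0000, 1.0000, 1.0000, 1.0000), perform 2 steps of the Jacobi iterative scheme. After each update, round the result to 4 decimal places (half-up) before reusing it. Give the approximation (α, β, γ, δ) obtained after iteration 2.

Iteration 1:
  α = (-8 - (-4)·1.0000 - (1)·1.0000 - (2)·1.0000) / (11) = -0.6364
  β = (-10 - (-4)·1.0000 - (1)·1.0000 - (-3)·1.0000) / (10) = -0.4000
  γ = (-4 - (3)·1.0000 - (-2)·1.0000 - (-2)·1.0000) / (10) = -0.3000
  δ = (1 - (-4)·1.0000 - (2)·1.0000 - (1)·1.0000) / (11) = 0.1818
Iteration 2:
  α = (-8 - (-4)·-0.4000 - (1)·-0.3000 - (2)·0.1818) / (11) = -0.8785
  β = (-10 - (-4)·-0.6364 - (1)·-0.3000 - (-3)·0.1818) / (10) = -1.1700
  γ = (-4 - (3)·-0.6364 - (-2)·-0.4000 - (-2)·0.1818) / (10) = -0.2527
  δ = (1 - (-4)·-0.6364 - (2)·-0.4000 - (1)·-0.3000) / (11) = -0.0405

(-0.8785, -1.1700, -0.2527, -0.0405)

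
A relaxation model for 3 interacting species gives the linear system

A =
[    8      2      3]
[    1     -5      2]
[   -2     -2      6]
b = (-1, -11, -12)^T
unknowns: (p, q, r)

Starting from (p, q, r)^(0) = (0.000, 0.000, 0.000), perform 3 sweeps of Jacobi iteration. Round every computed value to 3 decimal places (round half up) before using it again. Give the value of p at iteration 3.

0.022

Iteration 1:
  p = (-1 - (2)·0.000 - (3)·0.000) / (8) = -0.125
  q = (-11 - (1)·0.000 - (2)·0.000) / (-5) = 2.200
  r = (-12 - (-2)·0.000 - (-2)·0.000) / (6) = -2.000
Iteration 2:
  p = (-1 - (2)·2.200 - (3)·-2.000) / (8) = 0.075
  q = (-11 - (1)·-0.125 - (2)·-2.000) / (-5) = 1.375
  r = (-12 - (-2)·-0.125 - (-2)·2.200) / (6) = -1.308
Iteration 3:
  p = (-1 - (2)·1.375 - (3)·-1.308) / (8) = 0.022
  q = (-11 - (1)·0.075 - (2)·-1.308) / (-5) = 1.692
  r = (-12 - (-2)·0.075 - (-2)·1.375) / (6) = -1.517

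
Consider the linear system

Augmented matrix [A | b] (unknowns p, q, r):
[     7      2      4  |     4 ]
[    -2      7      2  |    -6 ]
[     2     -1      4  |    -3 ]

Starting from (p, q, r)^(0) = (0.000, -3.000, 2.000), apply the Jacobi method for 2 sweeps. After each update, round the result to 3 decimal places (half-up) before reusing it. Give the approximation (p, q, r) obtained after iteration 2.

Iteration 1:
  p = (4 - (2)·-3.000 - (4)·2.000) / (7) = 0.286
  q = (-6 - (-2)·0.000 - (2)·2.000) / (7) = -1.429
  r = (-3 - (2)·0.000 - (-1)·-3.000) / (4) = -1.500
Iteration 2:
  p = (4 - (2)·-1.429 - (4)·-1.500) / (7) = 1.837
  q = (-6 - (-2)·0.286 - (2)·-1.500) / (7) = -0.347
  r = (-3 - (2)·0.286 - (-1)·-1.429) / (4) = -1.250

(1.837, -0.347, -1.250)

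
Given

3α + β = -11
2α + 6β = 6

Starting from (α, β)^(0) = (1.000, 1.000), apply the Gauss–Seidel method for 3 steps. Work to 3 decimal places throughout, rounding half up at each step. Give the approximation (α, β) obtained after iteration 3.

(-4.494, 2.498)

Iteration 1:
  α = (-11 - (1)·1.000) / (3) = -4.000
  β = (6 - (2)·-4.000) / (6) = 2.333
Iteration 2:
  α = (-11 - (1)·2.333) / (3) = -4.444
  β = (6 - (2)·-4.444) / (6) = 2.481
Iteration 3:
  α = (-11 - (1)·2.481) / (3) = -4.494
  β = (6 - (2)·-4.494) / (6) = 2.498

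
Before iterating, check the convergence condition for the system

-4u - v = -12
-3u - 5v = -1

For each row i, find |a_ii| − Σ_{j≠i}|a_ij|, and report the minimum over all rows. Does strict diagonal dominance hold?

row 1: |-4| − (1) = 3
row 2: |-5| − (3) = 2
minimum over rows = 2 → strictly diagonally dominant (convergence guaranteed)

2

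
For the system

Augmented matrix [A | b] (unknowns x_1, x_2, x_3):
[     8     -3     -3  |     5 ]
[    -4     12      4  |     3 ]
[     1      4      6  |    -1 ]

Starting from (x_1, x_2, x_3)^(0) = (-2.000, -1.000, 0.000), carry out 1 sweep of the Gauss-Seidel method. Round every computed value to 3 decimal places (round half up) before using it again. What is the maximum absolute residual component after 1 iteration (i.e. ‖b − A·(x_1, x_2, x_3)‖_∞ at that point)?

2.709

Iteration 1:
  x_1 = (5 - (-3)·-1.000 - (-3)·0.000) / (8) = 0.250
  x_2 = (3 - (-4)·0.250 - (4)·0.000) / (12) = 0.333
  x_3 = (-1 - (1)·0.250 - (4)·0.333) / (6) = -0.430
Residual b − A·x = (2.709, 1.724, -0.002); ∞-norm = 2.709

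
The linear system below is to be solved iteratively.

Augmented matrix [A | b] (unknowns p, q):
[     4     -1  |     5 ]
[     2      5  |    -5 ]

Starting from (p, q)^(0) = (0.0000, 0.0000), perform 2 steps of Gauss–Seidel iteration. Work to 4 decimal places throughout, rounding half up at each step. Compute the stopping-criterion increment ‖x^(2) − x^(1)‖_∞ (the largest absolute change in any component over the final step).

0.3750

Iteration 1:
  p = (5 - (-1)·0.0000) / (4) = 1.2500
  q = (-5 - (2)·1.2500) / (5) = -1.5000
Iteration 2:
  p = (5 - (-1)·-1.5000) / (4) = 0.8750
  q = (-5 - (2)·0.8750) / (5) = -1.3500
Change: (-0.3750, 0.1500) → max |·| = 0.3750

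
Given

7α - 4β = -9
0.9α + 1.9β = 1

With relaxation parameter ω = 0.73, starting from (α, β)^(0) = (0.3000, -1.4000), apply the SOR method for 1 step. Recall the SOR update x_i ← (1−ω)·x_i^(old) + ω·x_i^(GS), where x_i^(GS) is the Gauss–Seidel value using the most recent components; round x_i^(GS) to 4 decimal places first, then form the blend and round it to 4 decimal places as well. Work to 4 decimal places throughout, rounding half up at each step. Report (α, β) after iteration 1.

(-1.4416, 0.5047)

Iteration 1:
  α: GS value = (-9 - (-4)·-1.4000) / (7) = -2.0857;  α ← (1−ω)·0.3000 + ω·-2.0857 = -1.4416
  β: GS value = (1 - (0.9)·-1.4416) / (1.9) = 1.2092;  β ← (1−ω)·-1.4000 + ω·1.2092 = 0.5047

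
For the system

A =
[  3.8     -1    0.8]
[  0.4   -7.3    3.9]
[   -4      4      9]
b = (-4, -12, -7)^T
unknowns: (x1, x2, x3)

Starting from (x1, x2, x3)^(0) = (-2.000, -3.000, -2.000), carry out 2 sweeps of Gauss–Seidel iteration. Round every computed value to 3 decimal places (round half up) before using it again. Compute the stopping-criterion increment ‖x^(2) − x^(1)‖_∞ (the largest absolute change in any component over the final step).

0.842

Iteration 1:
  x1 = (-4 - (-1)·-3.000 - (0.8)·-2.000) / (3.8) = -1.421
  x2 = (-12 - (0.4)·-1.421 - (3.9)·-2.000) / (-7.3) = 0.497
  x3 = (-7 - (-4)·-1.421 - (4)·0.497) / (9) = -1.630
Iteration 2:
  x1 = (-4 - (-1)·0.497 - (0.8)·-1.630) / (3.8) = -0.579
  x2 = (-12 - (0.4)·-0.579 - (3.9)·-1.630) / (-7.3) = 0.741
  x3 = (-7 - (-4)·-0.579 - (4)·0.741) / (9) = -1.364
Change: (0.842, 0.244, 0.266) → max |·| = 0.842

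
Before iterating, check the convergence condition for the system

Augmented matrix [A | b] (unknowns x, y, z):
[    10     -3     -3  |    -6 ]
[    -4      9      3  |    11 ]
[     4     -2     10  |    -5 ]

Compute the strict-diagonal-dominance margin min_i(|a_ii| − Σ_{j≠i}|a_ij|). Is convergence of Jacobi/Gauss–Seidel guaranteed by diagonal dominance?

2

row 1: |10| − (3+3) = 4
row 2: |9| − (4+3) = 2
row 3: |10| − (4+2) = 4
minimum over rows = 2 → strictly diagonally dominant (convergence guaranteed)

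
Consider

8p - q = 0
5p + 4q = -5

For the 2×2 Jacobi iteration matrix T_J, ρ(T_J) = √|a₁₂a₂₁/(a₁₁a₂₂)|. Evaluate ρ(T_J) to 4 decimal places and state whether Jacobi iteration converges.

0.3953

a₁₂a₂₁/(a₁₁a₂₂) = (-1)·(5) / ((8)·(4)) = -0.156250
ρ = √|-0.156250| = √0.156250 = 0.3953
ρ < 1, so Jacobi converges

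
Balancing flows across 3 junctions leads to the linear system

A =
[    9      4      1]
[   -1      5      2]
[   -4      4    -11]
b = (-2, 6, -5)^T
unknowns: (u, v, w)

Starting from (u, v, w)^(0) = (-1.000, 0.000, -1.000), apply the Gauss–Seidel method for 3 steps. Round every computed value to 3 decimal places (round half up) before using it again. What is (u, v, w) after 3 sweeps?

(-0.588, 0.667, 0.911)

Iteration 1:
  u = (-2 - (4)·0.000 - (1)·-1.000) / (9) = -0.111
  v = (6 - (-1)·-0.111 - (2)·-1.000) / (5) = 1.578
  w = (-5 - (-4)·-0.111 - (4)·1.578) / (-11) = 1.069
Iteration 2:
  u = (-2 - (4)·1.578 - (1)·1.069) / (9) = -1.042
  v = (6 - (-1)·-1.042 - (2)·1.069) / (5) = 0.564
  w = (-5 - (-4)·-1.042 - (4)·0.564) / (-11) = 1.039
Iteration 3:
  u = (-2 - (4)·0.564 - (1)·1.039) / (9) = -0.588
  v = (6 - (-1)·-0.588 - (2)·1.039) / (5) = 0.667
  w = (-5 - (-4)·-0.588 - (4)·0.667) / (-11) = 0.911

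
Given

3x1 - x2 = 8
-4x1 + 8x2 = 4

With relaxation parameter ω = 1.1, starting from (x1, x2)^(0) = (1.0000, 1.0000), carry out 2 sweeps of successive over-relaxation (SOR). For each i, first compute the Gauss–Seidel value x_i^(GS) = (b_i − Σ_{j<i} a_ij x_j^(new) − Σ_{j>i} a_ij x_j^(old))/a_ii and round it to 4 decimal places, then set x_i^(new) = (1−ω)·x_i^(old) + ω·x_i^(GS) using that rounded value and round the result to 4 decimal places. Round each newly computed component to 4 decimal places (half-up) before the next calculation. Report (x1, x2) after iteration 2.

Iteration 1:
  x1: GS value = (8 - (-1)·1.0000) / (3) = 3.0000;  x1 ← (1−ω)·1.0000 + ω·3.0000 = 3.2000
  x2: GS value = (4 - (-4)·3.2000) / (8) = 2.1000;  x2 ← (1−ω)·1.0000 + ω·2.1000 = 2.2100
Iteration 2:
  x1: GS value = (8 - (-1)·2.2100) / (3) = 3.4033;  x1 ← (1−ω)·3.2000 + ω·3.4033 = 3.4236
  x2: GS value = (4 - (-4)·3.4236) / (8) = 2.2118;  x2 ← (1−ω)·2.2100 + ω·2.2118 = 2.2120

(3.4236, 2.2120)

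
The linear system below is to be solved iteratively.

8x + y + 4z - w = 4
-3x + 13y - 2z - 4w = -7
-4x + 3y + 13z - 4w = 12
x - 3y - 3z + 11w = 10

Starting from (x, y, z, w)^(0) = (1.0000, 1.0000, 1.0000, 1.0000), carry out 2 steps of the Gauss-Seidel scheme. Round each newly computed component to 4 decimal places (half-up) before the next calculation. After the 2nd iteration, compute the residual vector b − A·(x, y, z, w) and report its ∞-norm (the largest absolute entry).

0.2944

Iteration 1:
  x = (4 - (1)·1.0000 - (4)·1.0000 - (-1)·1.0000) / (8) = 0.0000
  y = (-7 - (-3)·0.0000 - (-2)·1.0000 - (-4)·1.0000) / (13) = -0.0769
  z = (12 - (-4)·0.0000 - (3)·-0.0769 - (-4)·1.0000) / (13) = 1.2485
  w = (10 - (1)·0.0000 - (-3)·-0.0769 - (-3)·1.2485) / (11) = 1.2286
Iteration 2:
  x = (4 - (1)·-0.0769 - (4)·1.2485 - (-1)·1.2286) / (8) = 0.0389
  y = (-7 - (-3)·0.0389 - (-2)·1.2485 - (-4)·1.2286) / (13) = 0.0406
  z = (12 - (-4)·0.0389 - (3)·0.0406 - (-4)·1.2286) / (13) = 1.3037
  w = (10 - (1)·0.0389 - (-3)·0.0406 - (-3)·1.3037) / (11) = 1.2722
Residual b − A·x = (-0.2944, 0.2851, 0.1745, -0.0002); ∞-norm = 0.2944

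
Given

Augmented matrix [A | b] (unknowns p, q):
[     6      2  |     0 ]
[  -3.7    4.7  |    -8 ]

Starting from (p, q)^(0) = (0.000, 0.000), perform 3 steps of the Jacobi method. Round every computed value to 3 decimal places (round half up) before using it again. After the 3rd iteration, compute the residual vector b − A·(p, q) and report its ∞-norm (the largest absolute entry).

Iteration 1:
  p = (0 - (2)·0.000) / (6) = 0.000
  q = (-8 - (-3.7)·0.000) / (4.7) = -1.702
Iteration 2:
  p = (0 - (2)·-1.702) / (6) = 0.567
  q = (-8 - (-3.7)·0.000) / (4.7) = -1.702
Iteration 3:
  p = (0 - (2)·-1.702) / (6) = 0.567
  q = (-8 - (-3.7)·0.567) / (4.7) = -1.256
Residual b − A·x = (-0.890, 0.001); ∞-norm = 0.890

0.890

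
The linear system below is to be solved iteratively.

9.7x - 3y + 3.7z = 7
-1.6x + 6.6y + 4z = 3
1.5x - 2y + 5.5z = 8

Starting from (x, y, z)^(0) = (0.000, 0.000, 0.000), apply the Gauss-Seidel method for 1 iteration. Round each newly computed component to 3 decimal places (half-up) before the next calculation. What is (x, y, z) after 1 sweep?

(0.722, 0.630, 1.487)

Iteration 1:
  x = (7 - (-3)·0.000 - (3.7)·0.000) / (9.7) = 0.722
  y = (3 - (-1.6)·0.722 - (4)·0.000) / (6.6) = 0.630
  z = (8 - (1.5)·0.722 - (-2)·0.630) / (5.5) = 1.487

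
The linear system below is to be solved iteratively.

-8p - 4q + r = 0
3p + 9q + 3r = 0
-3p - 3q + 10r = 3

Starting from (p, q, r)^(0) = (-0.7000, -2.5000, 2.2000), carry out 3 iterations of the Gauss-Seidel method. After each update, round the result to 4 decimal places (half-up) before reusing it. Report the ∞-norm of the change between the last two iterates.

0.4439

Iteration 1:
  p = (0 - (-4)·-2.5000 - (1)·2.2000) / (-8) = 1.5250
  q = (0 - (3)·1.5250 - (3)·2.2000) / (9) = -1.2417
  r = (3 - (-3)·1.5250 - (-3)·-1.2417) / (10) = 0.3850
Iteration 2:
  p = (0 - (-4)·-1.2417 - (1)·0.3850) / (-8) = 0.6690
  q = (0 - (3)·0.6690 - (3)·0.3850) / (9) = -0.3513
  r = (3 - (-3)·0.6690 - (-3)·-0.3513) / (10) = 0.3953
Iteration 3:
  p = (0 - (-4)·-0.3513 - (1)·0.3953) / (-8) = 0.2251
  q = (0 - (3)·0.2251 - (3)·0.3953) / (9) = -0.2068
  r = (3 - (-3)·0.2251 - (-3)·-0.2068) / (10) = 0.3055
Change: (-0.4439, 0.1445, -0.0898) → max |·| = 0.4439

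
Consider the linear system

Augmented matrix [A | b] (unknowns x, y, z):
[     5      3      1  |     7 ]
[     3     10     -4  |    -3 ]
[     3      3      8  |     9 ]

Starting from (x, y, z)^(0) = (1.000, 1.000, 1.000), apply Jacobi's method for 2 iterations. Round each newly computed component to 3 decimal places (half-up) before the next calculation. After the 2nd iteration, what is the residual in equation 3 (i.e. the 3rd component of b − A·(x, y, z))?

Iteration 1:
  x = (7 - (3)·1.000 - (1)·1.000) / (5) = 0.600
  y = (-3 - (3)·1.000 - (-4)·1.000) / (10) = -0.200
  z = (9 - (3)·1.000 - (3)·1.000) / (8) = 0.375
Iteration 2:
  x = (7 - (3)·-0.200 - (1)·0.375) / (5) = 1.445
  y = (-3 - (3)·0.600 - (-4)·0.375) / (10) = -0.330
  z = (9 - (3)·0.600 - (3)·-0.200) / (8) = 0.975
Residual b − A·x = (-0.210, -0.135, -2.145)

-2.145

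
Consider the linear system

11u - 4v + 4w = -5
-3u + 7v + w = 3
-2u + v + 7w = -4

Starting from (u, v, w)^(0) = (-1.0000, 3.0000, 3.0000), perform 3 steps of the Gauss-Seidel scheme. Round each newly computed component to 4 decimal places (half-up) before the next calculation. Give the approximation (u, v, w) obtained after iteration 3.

Iteration 1:
  u = (-5 - (-4)·3.0000 - (4)·3.0000) / (11) = -0.4545
  v = (3 - (-3)·-0.4545 - (1)·3.0000) / (7) = -0.1948
  w = (-4 - (-2)·-0.4545 - (1)·-0.1948) / (7) = -0.6735
Iteration 2:
  u = (-5 - (-4)·-0.1948 - (4)·-0.6735) / (11) = -0.2805
  v = (3 - (-3)·-0.2805 - (1)·-0.6735) / (7) = 0.4046
  w = (-4 - (-2)·-0.2805 - (1)·0.4046) / (7) = -0.7094
Iteration 3:
  u = (-5 - (-4)·0.4046 - (4)·-0.7094) / (11) = -0.0495
  v = (3 - (-3)·-0.0495 - (1)·-0.7094) / (7) = 0.5087
  w = (-4 - (-2)·-0.0495 - (1)·0.5087) / (7) = -0.6582

(-0.0495, 0.5087, -0.6582)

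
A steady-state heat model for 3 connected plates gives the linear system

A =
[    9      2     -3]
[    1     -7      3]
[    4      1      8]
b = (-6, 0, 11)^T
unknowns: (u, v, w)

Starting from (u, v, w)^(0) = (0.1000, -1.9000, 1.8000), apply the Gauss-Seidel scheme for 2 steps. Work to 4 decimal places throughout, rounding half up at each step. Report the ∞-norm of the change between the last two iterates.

0.8402

Iteration 1:
  u = (-6 - (2)·-1.9000 - (-3)·1.8000) / (9) = 0.3556
  v = (0 - (1)·0.3556 - (3)·1.8000) / (-7) = 0.8222
  w = (11 - (4)·0.3556 - (1)·0.8222) / (8) = 1.0944
Iteration 2:
  u = (-6 - (2)·0.8222 - (-3)·1.0944) / (9) = -0.4846
  v = (0 - (1)·-0.4846 - (3)·1.0944) / (-7) = 0.3998
  w = (11 - (4)·-0.4846 - (1)·0.3998) / (8) = 1.5673
Change: (-0.8402, -0.4224, 0.4729) → max |·| = 0.8402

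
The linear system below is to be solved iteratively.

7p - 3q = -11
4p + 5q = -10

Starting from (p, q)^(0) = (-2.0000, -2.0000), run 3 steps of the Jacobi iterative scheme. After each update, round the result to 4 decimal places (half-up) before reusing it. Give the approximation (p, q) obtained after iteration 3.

Iteration 1:
  p = (-11 - (-3)·-2.0000) / (7) = -2.4286
  q = (-10 - (4)·-2.0000) / (5) = -0.4000
Iteration 2:
  p = (-11 - (-3)·-0.4000) / (7) = -1.7429
  q = (-10 - (4)·-2.4286) / (5) = -0.0571
Iteration 3:
  p = (-11 - (-3)·-0.0571) / (7) = -1.5959
  q = (-10 - (4)·-1.7429) / (5) = -0.6057

(-1.5959, -0.6057)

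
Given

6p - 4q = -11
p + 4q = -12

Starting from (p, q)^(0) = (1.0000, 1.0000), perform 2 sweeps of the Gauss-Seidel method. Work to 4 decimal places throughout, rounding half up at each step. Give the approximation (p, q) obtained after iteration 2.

(-3.6389, -2.0903)

Iteration 1:
  p = (-11 - (-4)·1.0000) / (6) = -1.1667
  q = (-12 - (1)·-1.1667) / (4) = -2.7083
Iteration 2:
  p = (-11 - (-4)·-2.7083) / (6) = -3.6389
  q = (-12 - (1)·-3.6389) / (4) = -2.0903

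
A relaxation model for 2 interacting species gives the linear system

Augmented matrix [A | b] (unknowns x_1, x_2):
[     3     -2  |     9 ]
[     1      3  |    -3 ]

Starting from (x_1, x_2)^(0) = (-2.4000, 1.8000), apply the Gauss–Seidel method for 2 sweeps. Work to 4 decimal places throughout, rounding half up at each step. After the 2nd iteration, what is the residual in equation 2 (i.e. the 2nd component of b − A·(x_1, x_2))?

Iteration 1:
  x_1 = (9 - (-2)·1.8000) / (3) = 4.2000
  x_2 = (-3 - (1)·4.2000) / (3) = -2.4000
Iteration 2:
  x_1 = (9 - (-2)·-2.4000) / (3) = 1.4000
  x_2 = (-3 - (1)·1.4000) / (3) = -1.4667
Residual b − A·x = (1.8666, 0.0001)

0.0001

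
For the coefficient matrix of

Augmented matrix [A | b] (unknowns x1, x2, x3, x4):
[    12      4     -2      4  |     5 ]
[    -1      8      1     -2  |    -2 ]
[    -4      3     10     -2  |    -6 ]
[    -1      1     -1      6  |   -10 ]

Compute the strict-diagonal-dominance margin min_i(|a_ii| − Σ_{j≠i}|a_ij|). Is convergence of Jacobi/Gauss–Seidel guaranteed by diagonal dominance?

1

row 1: |12| − (4+2+4) = 2
row 2: |8| − (1+1+2) = 4
row 3: |10| − (4+3+2) = 1
row 4: |6| − (1+1+1) = 3
minimum over rows = 1 → strictly diagonally dominant (convergence guaranteed)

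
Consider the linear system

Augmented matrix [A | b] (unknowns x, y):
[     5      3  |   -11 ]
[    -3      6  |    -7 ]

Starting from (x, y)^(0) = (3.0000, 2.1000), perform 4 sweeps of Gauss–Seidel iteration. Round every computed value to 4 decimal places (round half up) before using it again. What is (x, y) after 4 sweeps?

(-1.0916, -1.7125)

Iteration 1:
  x = (-11 - (3)·2.1000) / (5) = -3.4600
  y = (-7 - (-3)·-3.4600) / (6) = -2.8967
Iteration 2:
  x = (-11 - (3)·-2.8967) / (5) = -0.4620
  y = (-7 - (-3)·-0.4620) / (6) = -1.3977
Iteration 3:
  x = (-11 - (3)·-1.3977) / (5) = -1.3614
  y = (-7 - (-3)·-1.3614) / (6) = -1.8474
Iteration 4:
  x = (-11 - (3)·-1.8474) / (5) = -1.0916
  y = (-7 - (-3)·-1.0916) / (6) = -1.7125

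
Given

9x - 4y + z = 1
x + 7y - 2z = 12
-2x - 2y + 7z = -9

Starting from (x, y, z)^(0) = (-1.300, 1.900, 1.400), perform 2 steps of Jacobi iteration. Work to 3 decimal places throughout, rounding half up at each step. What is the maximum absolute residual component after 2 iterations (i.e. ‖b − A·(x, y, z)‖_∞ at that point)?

Iteration 1:
  x = (1 - (-4)·1.900 - (1)·1.400) / (9) = 0.800
  y = (12 - (1)·-1.300 - (-2)·1.400) / (7) = 2.300
  z = (-9 - (-2)·-1.300 - (-2)·1.900) / (7) = -1.114
Iteration 2:
  x = (1 - (-4)·2.300 - (1)·-1.114) / (9) = 1.257
  y = (12 - (1)·0.800 - (-2)·-1.114) / (7) = 1.282
  z = (-9 - (-2)·0.800 - (-2)·2.300) / (7) = -0.400
Residual b − A·x = (-4.785, 0.969, -1.122); ∞-norm = 4.785

4.785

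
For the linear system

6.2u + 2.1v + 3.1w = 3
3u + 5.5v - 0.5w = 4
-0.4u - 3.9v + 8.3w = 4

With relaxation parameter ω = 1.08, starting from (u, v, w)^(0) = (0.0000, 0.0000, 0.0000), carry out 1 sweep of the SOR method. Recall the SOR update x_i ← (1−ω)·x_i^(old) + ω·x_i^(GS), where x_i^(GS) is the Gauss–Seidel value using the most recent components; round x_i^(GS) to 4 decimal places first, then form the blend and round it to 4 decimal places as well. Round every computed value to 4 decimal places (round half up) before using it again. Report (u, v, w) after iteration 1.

Iteration 1:
  u: GS value = (3 - (2.1)·0.0000 - (3.1)·0.0000) / (6.2) = 0.4839;  u ← (1−ω)·0.0000 + ω·0.4839 = 0.5226
  v: GS value = (4 - (3)·0.5226 - (-0.5)·0.0000) / (5.5) = 0.4422;  v ← (1−ω)·0.0000 + ω·0.4422 = 0.4776
  w: GS value = (4 - (-0.4)·0.5226 - (-3.9)·0.4776) / (8.3) = 0.7315;  w ← (1−ω)·0.0000 + ω·0.7315 = 0.7900

(0.5226, 0.4776, 0.7900)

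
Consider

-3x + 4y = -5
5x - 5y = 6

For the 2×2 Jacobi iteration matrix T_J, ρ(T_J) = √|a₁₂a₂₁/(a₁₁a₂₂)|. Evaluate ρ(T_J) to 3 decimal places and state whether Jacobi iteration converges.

1.155

a₁₂a₂₁/(a₁₁a₂₂) = (4)·(5) / ((-3)·(-5)) = 1.333333
ρ = √|1.333333| = √1.333333 = 1.155
ρ > 1, so Jacobi diverges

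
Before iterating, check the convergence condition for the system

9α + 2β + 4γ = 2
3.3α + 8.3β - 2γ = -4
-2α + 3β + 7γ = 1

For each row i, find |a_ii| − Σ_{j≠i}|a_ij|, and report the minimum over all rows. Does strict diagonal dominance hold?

2

row 1: |9| − (2+4) = 3
row 2: |8.3| − (3.3+2) = 3
row 3: |7| − (2+3) = 2
minimum over rows = 2 → strictly diagonally dominant (convergence guaranteed)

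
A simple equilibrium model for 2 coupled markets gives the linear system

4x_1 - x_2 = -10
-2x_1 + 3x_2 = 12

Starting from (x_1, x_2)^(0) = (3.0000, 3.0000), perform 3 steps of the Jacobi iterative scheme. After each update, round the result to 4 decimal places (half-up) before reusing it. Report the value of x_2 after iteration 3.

Iteration 1:
  x_1 = (-10 - (-1)·3.0000) / (4) = -1.7500
  x_2 = (12 - (-2)·3.0000) / (3) = 6.0000
Iteration 2:
  x_1 = (-10 - (-1)·6.0000) / (4) = -1.0000
  x_2 = (12 - (-2)·-1.7500) / (3) = 2.8333
Iteration 3:
  x_1 = (-10 - (-1)·2.8333) / (4) = -1.7917
  x_2 = (12 - (-2)·-1.0000) / (3) = 3.3333

3.3333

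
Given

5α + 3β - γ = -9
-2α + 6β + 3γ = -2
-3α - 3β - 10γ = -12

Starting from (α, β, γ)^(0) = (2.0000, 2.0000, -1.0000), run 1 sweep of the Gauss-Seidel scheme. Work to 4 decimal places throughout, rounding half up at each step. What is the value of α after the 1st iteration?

-3.2000

Iteration 1:
  α = (-9 - (3)·2.0000 - (-1)·-1.0000) / (5) = -3.2000
  β = (-2 - (-2)·-3.2000 - (3)·-1.0000) / (6) = -0.9000
  γ = (-12 - (-3)·-3.2000 - (-3)·-0.9000) / (-10) = 2.4300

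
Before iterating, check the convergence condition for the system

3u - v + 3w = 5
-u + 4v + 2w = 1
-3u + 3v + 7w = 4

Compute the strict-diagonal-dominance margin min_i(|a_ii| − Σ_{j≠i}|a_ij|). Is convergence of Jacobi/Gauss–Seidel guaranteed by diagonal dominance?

row 1: |3| − (1+3) = -1
row 2: |4| − (1+2) = 1
row 3: |7| − (3+3) = 1
minimum over rows = -1 → not strictly diagonally dominant

-1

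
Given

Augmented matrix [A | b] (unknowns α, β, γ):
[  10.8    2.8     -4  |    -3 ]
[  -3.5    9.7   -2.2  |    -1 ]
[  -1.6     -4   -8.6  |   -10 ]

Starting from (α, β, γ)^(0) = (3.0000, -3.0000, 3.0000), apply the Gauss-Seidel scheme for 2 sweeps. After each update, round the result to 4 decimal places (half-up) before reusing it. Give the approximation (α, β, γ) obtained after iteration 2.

(-0.4581, -0.1949, 1.3387)

Iteration 1:
  α = (-3 - (2.8)·-3.0000 - (-4)·3.0000) / (10.8) = 1.6111
  β = (-1 - (-3.5)·1.6111 - (-2.2)·3.0000) / (9.7) = 1.1586
  γ = (-10 - (-1.6)·1.6111 - (-4)·1.1586) / (-8.6) = 0.3242
Iteration 2:
  α = (-3 - (2.8)·1.1586 - (-4)·0.3242) / (10.8) = -0.4581
  β = (-1 - (-3.5)·-0.4581 - (-2.2)·0.3242) / (9.7) = -0.1949
  γ = (-10 - (-1.6)·-0.4581 - (-4)·-0.1949) / (-8.6) = 1.3387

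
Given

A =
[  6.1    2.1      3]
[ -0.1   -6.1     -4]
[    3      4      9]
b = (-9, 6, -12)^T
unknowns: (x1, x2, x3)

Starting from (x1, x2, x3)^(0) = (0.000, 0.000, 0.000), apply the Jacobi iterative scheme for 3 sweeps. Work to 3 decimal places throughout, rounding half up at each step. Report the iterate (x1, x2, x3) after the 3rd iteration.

Iteration 1:
  x1 = (-9 - (2.1)·0.000 - (3)·0.000) / (6.1) = -1.475
  x2 = (6 - (-0.1)·0.000 - (-4)·0.000) / (-6.1) = -0.984
  x3 = (-12 - (3)·0.000 - (4)·0.000) / (9) = -1.333
Iteration 2:
  x1 = (-9 - (2.1)·-0.984 - (3)·-1.333) / (6.1) = -0.481
  x2 = (6 - (-0.1)·-1.475 - (-4)·-1.333) / (-6.1) = -0.085
  x3 = (-12 - (3)·-1.475 - (4)·-0.984) / (9) = -0.404
Iteration 3:
  x1 = (-9 - (2.1)·-0.085 - (3)·-0.404) / (6.1) = -1.247
  x2 = (6 - (-0.1)·-0.481 - (-4)·-0.404) / (-6.1) = -0.711
  x3 = (-12 - (3)·-0.481 - (4)·-0.085) / (9) = -1.135

(-1.247, -0.711, -1.135)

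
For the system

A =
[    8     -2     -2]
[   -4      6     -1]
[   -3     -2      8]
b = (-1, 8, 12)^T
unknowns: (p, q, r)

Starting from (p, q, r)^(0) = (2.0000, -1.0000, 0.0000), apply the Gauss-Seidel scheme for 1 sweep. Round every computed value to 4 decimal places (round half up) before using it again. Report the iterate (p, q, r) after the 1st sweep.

(-0.3750, 1.0833, 1.6302)

Iteration 1:
  p = (-1 - (-2)·-1.0000 - (-2)·0.0000) / (8) = -0.3750
  q = (8 - (-4)·-0.3750 - (-1)·0.0000) / (6) = 1.0833
  r = (12 - (-3)·-0.3750 - (-2)·1.0833) / (8) = 1.6302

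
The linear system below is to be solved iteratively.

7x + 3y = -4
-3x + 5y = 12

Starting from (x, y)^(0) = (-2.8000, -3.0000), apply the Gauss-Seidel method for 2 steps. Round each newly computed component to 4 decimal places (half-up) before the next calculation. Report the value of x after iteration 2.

-1.7837

Iteration 1:
  x = (-4 - (3)·-3.0000) / (7) = 0.7143
  y = (12 - (-3)·0.7143) / (5) = 2.8286
Iteration 2:
  x = (-4 - (3)·2.8286) / (7) = -1.7837
  y = (12 - (-3)·-1.7837) / (5) = 1.3298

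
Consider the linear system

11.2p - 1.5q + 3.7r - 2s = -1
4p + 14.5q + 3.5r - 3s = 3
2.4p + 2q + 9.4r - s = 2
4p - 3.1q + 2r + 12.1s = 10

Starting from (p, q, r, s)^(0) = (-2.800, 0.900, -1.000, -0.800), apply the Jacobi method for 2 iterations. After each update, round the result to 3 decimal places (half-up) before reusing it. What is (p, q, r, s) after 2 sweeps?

Iteration 1:
  p = (-1 - (-1.5)·0.900 - (3.7)·-1.000 - (-2)·-0.800) / (11.2) = 0.219
  q = (3 - (4)·-2.800 - (3.5)·-1.000 - (-3)·-0.800) / (14.5) = 1.055
  r = (2 - (2.4)·-2.800 - (2)·0.900 - (-1)·-0.800) / (9.4) = 0.651
  s = (10 - (4)·-2.800 - (-3.1)·0.900 - (2)·-1.000) / (12.1) = 2.148
Iteration 2:
  p = (-1 - (-1.5)·1.055 - (3.7)·0.651 - (-2)·2.148) / (11.2) = 0.221
  q = (3 - (4)·0.219 - (3.5)·0.651 - (-3)·2.148) / (14.5) = 0.434
  r = (2 - (2.4)·0.219 - (2)·1.055 - (-1)·2.148) / (9.4) = 0.161
  s = (10 - (4)·0.219 - (-3.1)·1.055 - (2)·0.651) / (12.1) = 0.917

(0.221, 0.434, 0.161, 0.917)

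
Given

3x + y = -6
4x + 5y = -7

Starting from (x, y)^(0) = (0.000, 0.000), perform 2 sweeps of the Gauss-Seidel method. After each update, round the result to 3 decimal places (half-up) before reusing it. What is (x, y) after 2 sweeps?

(-2.067, 0.254)

Iteration 1:
  x = (-6 - (1)·0.000) / (3) = -2.000
  y = (-7 - (4)·-2.000) / (5) = 0.200
Iteration 2:
  x = (-6 - (1)·0.200) / (3) = -2.067
  y = (-7 - (4)·-2.067) / (5) = 0.254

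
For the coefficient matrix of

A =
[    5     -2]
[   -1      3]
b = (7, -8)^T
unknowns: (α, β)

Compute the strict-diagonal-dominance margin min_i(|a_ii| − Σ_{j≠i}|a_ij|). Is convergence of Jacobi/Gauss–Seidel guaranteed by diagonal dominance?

row 1: |5| − (2) = 3
row 2: |3| − (1) = 2
minimum over rows = 2 → strictly diagonally dominant (convergence guaranteed)

2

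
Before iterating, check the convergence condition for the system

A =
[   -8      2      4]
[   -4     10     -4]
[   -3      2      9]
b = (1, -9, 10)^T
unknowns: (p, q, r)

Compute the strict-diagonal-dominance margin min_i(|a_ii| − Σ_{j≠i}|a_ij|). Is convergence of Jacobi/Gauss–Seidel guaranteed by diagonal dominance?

2

row 1: |-8| − (2+4) = 2
row 2: |10| − (4+4) = 2
row 3: |9| − (3+2) = 4
minimum over rows = 2 → strictly diagonally dominant (convergence guaranteed)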